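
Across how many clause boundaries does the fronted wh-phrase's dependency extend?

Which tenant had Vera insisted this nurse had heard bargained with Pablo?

"which tenant" is extracted from the subject of "bargained".
Boundaries crossed, outermost first: [Ø], [Ø] — 2 in total.

2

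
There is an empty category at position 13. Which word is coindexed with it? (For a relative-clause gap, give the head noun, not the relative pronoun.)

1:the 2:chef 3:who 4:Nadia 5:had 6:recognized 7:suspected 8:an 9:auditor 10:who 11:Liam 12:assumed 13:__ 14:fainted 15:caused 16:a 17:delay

9

The gap at 13 is the subject of "fainted", inside a relative clause.
The relative pronoun is "who" (word 10); it is bound by the head noun immediately before it.
Its filler is the head noun "auditor", at word 9.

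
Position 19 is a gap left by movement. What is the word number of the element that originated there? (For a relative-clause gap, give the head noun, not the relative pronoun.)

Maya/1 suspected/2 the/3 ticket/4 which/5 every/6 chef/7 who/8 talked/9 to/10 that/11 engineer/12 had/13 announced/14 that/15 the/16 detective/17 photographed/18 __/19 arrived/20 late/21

The gap at 19 is the object of "photographed", inside a relative clause.
The relative pronoun is "which" (word 5); it is bound by the head noun immediately before it.
Its filler is the head noun "ticket", at word 4.

4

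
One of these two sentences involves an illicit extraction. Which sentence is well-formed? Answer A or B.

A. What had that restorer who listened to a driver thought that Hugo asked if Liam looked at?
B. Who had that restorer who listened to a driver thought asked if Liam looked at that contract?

In A, the wh-phrase is extracted from inside a wh-island (introduced by "if"), which blocks movement.
In B, the extraction path crosses only that-complement boundaries, which are transparent.
So B is grammatical.

B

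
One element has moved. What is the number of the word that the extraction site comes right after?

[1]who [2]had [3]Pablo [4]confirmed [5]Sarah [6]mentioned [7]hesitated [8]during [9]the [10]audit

The displaced element is "who" (word 1).
It is linked across 2 clause boundaries (Ø → Ø).
It functions as the subject of "hesitated", so the gap sits immediately after word 6 ("mentioned").
Base order: Pablo had confirmed Sarah mentioned that who hesitated during the audit.

6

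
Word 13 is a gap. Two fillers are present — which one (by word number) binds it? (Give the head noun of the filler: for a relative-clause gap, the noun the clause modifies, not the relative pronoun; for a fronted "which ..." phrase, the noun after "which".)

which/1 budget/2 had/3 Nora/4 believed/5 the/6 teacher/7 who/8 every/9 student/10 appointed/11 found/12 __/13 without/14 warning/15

2

The marked gap is the direct object of "found".
Its filler is the fronted wh-phrase "which budget", at word 2.
(The other dependency links word 7 to a gap after word 11.)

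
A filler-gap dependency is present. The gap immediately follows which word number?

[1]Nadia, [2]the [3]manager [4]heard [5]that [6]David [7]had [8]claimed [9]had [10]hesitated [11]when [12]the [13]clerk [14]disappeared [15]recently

The displaced element is "Nadia" (word 1).
It is linked across 2 clause boundaries (that → Ø).
It functions as the subject of "hesitated", so the gap sits immediately after word 8 ("claimed").
Base order: The manager heard that David had claimed that Nadia had hesitated when the clerk disappeared recently.

8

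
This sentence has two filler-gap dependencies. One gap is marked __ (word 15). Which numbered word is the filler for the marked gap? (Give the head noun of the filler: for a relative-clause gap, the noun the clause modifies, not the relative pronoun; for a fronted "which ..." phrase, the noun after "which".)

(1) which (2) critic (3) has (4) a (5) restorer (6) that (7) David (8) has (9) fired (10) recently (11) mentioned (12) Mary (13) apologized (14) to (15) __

2

The marked gap is the object of the preposition "to" of "apologized".
Its filler is the fronted wh-phrase "which critic", at word 2.
(The other dependency links word 5 to a gap after word 9.)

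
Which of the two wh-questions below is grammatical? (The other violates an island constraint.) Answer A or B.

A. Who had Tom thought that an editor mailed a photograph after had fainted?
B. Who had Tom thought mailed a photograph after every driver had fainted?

B

In A, the wh-phrase is extracted from inside an adjunct island (introduced by "after"), which blocks movement.
In B, the extraction path crosses only that-complement boundaries, which are transparent.
So B is grammatical.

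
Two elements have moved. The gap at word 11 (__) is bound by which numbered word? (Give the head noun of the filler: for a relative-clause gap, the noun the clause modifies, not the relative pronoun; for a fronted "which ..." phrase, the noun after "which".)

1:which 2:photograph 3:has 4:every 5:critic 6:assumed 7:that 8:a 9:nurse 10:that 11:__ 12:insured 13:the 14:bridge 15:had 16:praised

The marked gap is inside the relative clause, the subject of "insured".
Its filler is the head noun "nurse" (via "that"), at word 9.
(The other dependency links word 2 to a gap after word 16.)

9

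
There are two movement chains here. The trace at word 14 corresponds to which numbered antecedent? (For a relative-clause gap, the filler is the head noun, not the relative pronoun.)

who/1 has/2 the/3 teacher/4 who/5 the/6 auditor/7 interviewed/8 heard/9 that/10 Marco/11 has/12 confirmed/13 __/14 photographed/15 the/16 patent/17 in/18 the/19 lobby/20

The marked gap is the subject of "photographed".
Its filler is the fronted wh-phrase "who", at word 1.
(The other dependency links word 4 to a gap after word 8.)

1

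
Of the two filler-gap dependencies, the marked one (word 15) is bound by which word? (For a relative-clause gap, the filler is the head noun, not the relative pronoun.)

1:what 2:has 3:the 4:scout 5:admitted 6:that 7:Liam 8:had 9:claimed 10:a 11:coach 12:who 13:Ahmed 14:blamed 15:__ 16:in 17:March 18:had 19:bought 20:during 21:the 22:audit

The marked gap is inside the relative clause, the direct object of "blamed".
Its filler is the head noun "coach" (via "who"), at word 11.
(The other dependency links word 1 to a gap after word 19.)

11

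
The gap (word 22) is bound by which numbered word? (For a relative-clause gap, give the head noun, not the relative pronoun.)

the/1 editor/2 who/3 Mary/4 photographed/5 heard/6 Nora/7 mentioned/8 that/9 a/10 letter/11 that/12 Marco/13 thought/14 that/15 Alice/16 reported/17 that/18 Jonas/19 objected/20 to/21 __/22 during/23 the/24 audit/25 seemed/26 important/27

11

The gap at 22 is the prepositional object of "objected", inside a relative clause.
The relative pronoun is "that" (word 12); it is bound by the head noun immediately before it.
Its filler is the head noun "letter", at word 11.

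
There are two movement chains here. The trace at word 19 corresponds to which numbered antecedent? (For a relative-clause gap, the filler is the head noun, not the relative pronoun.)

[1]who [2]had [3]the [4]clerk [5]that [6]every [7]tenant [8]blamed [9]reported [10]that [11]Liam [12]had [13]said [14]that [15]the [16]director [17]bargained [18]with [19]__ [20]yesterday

The marked gap is the object of the preposition "with" of "bargained".
Its filler is the fronted wh-phrase "who", at word 1.
(The other dependency links word 4 to a gap after word 8.)

1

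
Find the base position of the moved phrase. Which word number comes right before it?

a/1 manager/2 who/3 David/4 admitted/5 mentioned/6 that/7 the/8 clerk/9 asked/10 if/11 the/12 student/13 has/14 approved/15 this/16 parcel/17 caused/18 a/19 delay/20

5

The displaced element is "a manager" (word 2).
It is linked across 1 clause boundary (Ø).
It functions as the subject of "mentioned", so the gap sits immediately after word 5 ("admitted").
Base order: David admitted that a manager mentioned that the clerk asked if the student has approved this parcel.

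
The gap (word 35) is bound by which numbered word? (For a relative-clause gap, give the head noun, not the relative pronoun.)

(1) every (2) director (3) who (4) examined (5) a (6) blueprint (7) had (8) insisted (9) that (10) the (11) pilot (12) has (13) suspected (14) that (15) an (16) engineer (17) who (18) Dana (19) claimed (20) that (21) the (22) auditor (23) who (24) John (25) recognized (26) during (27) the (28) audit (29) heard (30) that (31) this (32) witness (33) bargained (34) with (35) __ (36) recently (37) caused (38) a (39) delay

16

The gap at 35 is the prepositional object of "bargained", inside a relative clause.
The relative pronoun is "who" (word 17); it is bound by the head noun immediately before it.
Its filler is the head noun "engineer", at word 16.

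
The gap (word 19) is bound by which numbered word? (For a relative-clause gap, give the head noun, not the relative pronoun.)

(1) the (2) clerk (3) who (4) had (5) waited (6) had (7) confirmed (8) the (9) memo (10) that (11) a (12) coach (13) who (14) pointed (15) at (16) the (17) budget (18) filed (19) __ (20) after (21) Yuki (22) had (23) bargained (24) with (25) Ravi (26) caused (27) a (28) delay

The gap at 19 is the object of "filed", inside a relative clause.
The relative pronoun is "that" (word 10); it is bound by the head noun immediately before it.
Its filler is the head noun "memo", at word 9.

9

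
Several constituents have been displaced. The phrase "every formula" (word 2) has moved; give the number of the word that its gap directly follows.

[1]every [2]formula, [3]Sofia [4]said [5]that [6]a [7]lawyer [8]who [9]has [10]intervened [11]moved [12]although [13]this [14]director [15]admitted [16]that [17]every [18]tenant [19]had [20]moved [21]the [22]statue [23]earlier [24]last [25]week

The displaced element is "every formula" (word 2).
It is linked across 1 clause boundary (that).
It functions as the direct object of "moved", so the gap sits immediately after word 11 ("moved").
Base order: Sofia said that a lawyer who has intervened moved every formula although this director admitted that every tenant had moved the statue earlier last week.

11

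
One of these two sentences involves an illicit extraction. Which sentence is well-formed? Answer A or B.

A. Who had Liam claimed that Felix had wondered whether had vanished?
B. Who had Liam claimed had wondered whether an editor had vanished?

In A, the wh-phrase is extracted from inside a wh-island (introduced by "whether"), which blocks movement.
In B, the extraction path crosses only that-complement boundaries, which are transparent.
So B is grammatical.

B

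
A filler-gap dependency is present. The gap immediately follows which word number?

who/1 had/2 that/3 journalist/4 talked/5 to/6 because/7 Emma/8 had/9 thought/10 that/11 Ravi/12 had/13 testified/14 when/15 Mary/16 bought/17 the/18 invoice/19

The displaced element is "who" (word 1).
It functions as the object of the preposition "to" of "talked", so the gap sits immediately after word 6 ("to").
Base order: That journalist had talked to who because Emma had thought that Ravi had testified when Mary bought the invoice.

6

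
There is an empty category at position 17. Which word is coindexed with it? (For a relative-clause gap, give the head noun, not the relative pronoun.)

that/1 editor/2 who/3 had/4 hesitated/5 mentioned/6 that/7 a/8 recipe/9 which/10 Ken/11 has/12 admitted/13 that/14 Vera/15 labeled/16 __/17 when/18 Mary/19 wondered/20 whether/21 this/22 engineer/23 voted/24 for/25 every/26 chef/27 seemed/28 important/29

9

The gap at 17 is the object of "labeled", inside a relative clause.
The relative pronoun is "which" (word 10); it is bound by the head noun immediately before it.
Its filler is the head noun "recipe", at word 9.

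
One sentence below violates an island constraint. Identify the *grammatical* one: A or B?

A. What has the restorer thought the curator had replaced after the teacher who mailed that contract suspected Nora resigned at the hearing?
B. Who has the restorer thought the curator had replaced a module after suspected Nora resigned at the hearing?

In B, the wh-phrase is extracted from inside an adjunct island (introduced by "after"), which blocks movement.
In A, the extraction path crosses only that-complement boundaries, which are transparent.
So A is grammatical.

A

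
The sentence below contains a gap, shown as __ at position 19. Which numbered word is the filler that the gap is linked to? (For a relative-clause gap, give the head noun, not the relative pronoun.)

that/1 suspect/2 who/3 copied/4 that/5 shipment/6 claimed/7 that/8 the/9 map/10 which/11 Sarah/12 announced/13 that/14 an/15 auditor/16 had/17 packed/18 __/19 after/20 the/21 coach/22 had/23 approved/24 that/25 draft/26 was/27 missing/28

10

The gap at 19 is the object of "packed", inside a relative clause.
The relative pronoun is "which" (word 11); it is bound by the head noun immediately before it.
Its filler is the head noun "map", at word 10.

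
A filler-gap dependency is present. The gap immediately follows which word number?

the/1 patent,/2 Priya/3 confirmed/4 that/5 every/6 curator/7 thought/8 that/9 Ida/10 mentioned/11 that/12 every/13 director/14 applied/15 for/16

The displaced element is "the patent" (word 2).
It is linked across 3 clause boundaries (that → that → that).
It functions as the object of the preposition "for" of "applied", so the gap sits immediately after word 16 ("for").
Base order: Priya confirmed that every curator thought that Ida mentioned that every director applied for the patent.

16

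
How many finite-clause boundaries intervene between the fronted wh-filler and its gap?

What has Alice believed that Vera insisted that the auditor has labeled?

"what" is extracted from the object of "labeled".
Boundaries crossed, outermost first: [that], [that] — 2 in total.

2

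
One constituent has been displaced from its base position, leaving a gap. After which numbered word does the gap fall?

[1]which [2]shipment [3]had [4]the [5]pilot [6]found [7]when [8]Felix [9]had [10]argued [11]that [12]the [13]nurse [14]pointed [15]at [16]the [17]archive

The displaced element is "which shipment" (word 2).
It functions as the direct object of "found", so the gap sits immediately after word 6 ("found").
Base order: The pilot had found which shipment when Felix had argued that the nurse pointed at the archive.

6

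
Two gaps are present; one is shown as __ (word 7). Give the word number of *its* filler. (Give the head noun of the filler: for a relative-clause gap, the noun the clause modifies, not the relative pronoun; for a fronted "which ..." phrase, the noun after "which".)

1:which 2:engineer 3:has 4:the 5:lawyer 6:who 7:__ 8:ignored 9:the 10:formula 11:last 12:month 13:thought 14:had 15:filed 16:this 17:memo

The marked gap is inside the relative clause, the subject of "ignored".
Its filler is the head noun "lawyer" (via "who"), at word 5.
(The other dependency links word 2 to a gap after word 13.)

5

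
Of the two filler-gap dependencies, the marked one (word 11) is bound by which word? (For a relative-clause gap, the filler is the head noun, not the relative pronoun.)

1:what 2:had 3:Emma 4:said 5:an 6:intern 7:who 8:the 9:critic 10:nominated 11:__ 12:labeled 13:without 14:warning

The marked gap is inside the relative clause, the direct object of "nominated".
Its filler is the head noun "intern" (via "who"), at word 6.
(The other dependency links word 1 to a gap after word 12.)

6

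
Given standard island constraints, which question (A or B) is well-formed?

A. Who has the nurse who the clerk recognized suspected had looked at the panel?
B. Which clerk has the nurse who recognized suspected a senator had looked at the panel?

A

In B, the wh-phrase is extracted from inside a complex-NP island (relative clause) (introduced by "who"), which blocks movement.
In A, the extraction path crosses only that-complement boundaries, which are transparent.
So A is grammatical.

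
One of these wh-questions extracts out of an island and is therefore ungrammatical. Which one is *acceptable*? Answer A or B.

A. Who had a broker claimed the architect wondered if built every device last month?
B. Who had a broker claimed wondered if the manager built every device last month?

In A, the wh-phrase is extracted from inside a wh-island (introduced by "if"), which blocks movement.
In B, the extraction path crosses only that-complement boundaries, which are transparent.
So B is grammatical.

B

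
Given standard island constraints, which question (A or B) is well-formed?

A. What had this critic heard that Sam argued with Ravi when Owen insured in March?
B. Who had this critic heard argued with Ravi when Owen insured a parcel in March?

In A, the wh-phrase is extracted from inside an adjunct island (introduced by "when"), which blocks movement.
In B, the extraction path crosses only that-complement boundaries, which are transparent.
So B is grammatical.

B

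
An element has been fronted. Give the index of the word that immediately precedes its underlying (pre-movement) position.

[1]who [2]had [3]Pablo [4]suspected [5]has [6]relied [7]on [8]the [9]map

4

The displaced element is "who" (word 1).
It is linked across 1 clause boundary (Ø).
It functions as the subject of "relied", so the gap sits immediately after word 4 ("suspected").
Base order: Pablo had suspected who has relied on the map.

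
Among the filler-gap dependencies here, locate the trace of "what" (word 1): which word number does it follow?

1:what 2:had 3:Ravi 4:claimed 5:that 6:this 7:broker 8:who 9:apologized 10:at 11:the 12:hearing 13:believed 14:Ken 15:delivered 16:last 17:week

The displaced element is "what" (word 1).
It is linked across 2 clause boundaries (that → Ø).
It functions as the direct object of "delivered", so the gap sits immediately after word 15 ("delivered").
Base order: Ravi had claimed that this broker who apologized at the hearing believed Ken delivered what last week.

15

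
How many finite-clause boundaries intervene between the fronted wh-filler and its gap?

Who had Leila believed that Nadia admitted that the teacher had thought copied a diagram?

3

"who" is extracted from the subject of "copied".
Boundaries crossed, outermost first: [that], [that], [Ø] — 3 in total.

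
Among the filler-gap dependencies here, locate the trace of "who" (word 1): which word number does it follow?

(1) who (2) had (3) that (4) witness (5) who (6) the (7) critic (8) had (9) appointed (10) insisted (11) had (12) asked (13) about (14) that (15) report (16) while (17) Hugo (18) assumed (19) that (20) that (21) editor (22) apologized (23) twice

The displaced element is "who" (word 1).
It is linked across 1 clause boundary (Ø).
It functions as the subject of "asked", so the gap sits immediately after word 10 ("insisted").
Base order: That witness who the critic had appointed had insisted that who had asked about that report while Hugo assumed that that editor apologized twice.

10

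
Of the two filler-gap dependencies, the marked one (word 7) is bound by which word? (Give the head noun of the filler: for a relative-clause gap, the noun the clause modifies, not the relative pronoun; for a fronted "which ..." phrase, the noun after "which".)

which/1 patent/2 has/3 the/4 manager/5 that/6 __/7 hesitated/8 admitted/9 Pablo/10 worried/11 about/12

5

The marked gap is inside the relative clause, the subject of "hesitated".
Its filler is the head noun "manager" (via "that"), at word 5.
(The other dependency links word 2 to a gap after word 12.)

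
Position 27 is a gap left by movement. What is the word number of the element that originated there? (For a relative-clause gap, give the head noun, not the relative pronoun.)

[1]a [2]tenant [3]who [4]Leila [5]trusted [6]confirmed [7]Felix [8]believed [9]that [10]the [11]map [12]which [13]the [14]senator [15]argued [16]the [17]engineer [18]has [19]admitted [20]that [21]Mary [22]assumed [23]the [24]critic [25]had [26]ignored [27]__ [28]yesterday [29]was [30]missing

The gap at 27 is the object of "ignored", inside a relative clause.
The relative pronoun is "which" (word 12); it is bound by the head noun immediately before it.
Its filler is the head noun "map", at word 11.

11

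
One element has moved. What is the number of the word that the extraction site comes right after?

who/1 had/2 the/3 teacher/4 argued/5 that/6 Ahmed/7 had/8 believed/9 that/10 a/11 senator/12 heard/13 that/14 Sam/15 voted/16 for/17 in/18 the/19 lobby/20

17

The displaced element is "who" (word 1).
It is linked across 3 clause boundaries (that → that → that).
It functions as the object of the preposition "for" of "voted", so the gap sits immediately after word 17 ("for").
Base order: The teacher had argued that Ahmed had believed that a senator heard that Sam voted for who in the lobby.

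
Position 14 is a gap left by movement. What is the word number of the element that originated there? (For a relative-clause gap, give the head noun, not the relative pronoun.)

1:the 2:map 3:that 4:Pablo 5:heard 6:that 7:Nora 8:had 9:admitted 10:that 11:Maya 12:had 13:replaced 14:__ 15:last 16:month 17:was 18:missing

The gap at 14 is the object of "replaced", inside a relative clause.
The relative pronoun is "that" (word 3); it is bound by the head noun immediately before it.
Its filler is the head noun "map", at word 2.

2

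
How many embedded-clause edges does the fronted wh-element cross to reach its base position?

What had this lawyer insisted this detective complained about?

1

"what" is extracted from the PP object of "complained".
Boundaries crossed, outermost first: [Ø] — 1 in total.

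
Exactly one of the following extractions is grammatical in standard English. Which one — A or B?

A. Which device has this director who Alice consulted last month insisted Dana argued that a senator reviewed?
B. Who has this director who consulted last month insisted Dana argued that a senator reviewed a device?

A

In B, the wh-phrase is extracted from inside a complex-NP island (relative clause) (introduced by "who"), which blocks movement.
In A, the extraction path crosses only that-complement boundaries, which are transparent.
So A is grammatical.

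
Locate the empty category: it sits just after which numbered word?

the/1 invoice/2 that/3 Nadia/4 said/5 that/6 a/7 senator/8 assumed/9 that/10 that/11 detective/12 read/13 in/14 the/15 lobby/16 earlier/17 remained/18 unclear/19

The displaced element is "the invoice" (word 2).
It is linked across 2 clause boundaries (that → that).
It functions as the direct object of "read", so the gap sits immediately after word 13 ("read").
Base order: Nadia said that a senator assumed that that detective read the invoice in the lobby earlier.

13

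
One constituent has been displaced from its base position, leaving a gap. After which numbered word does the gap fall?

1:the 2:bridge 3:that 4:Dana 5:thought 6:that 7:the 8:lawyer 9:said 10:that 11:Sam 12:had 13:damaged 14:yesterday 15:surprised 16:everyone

The displaced element is "the bridge" (word 2).
It is linked across 2 clause boundaries (that → that).
It functions as the direct object of "damaged", so the gap sits immediately after word 13 ("damaged").
Base order: Dana thought that the lawyer said that Sam had damaged the bridge yesterday.

13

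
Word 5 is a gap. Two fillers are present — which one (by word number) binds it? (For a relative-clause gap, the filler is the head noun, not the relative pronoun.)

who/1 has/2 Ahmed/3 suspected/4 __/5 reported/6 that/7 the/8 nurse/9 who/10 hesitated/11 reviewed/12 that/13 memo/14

The marked gap is the subject of "reported".
Its filler is the fronted wh-phrase "who", at word 1.
(The other dependency links word 9 to a gap after word 10.)

1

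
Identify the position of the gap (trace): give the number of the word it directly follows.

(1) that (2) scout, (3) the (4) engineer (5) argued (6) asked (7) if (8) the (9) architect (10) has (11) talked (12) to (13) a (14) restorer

5

The displaced element is "that scout" (word 2).
It is linked across 1 clause boundary (Ø).
It functions as the subject of "asked", so the gap sits immediately after word 5 ("argued").
Base order: The engineer argued that scout asked if the architect has talked to a restorer.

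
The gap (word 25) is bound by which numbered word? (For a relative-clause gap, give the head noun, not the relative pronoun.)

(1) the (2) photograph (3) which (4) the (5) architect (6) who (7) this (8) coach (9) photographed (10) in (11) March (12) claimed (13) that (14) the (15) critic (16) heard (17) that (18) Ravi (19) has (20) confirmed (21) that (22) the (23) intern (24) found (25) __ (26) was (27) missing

The gap at 25 is the object of "found", inside a relative clause.
The relative pronoun is "which" (word 3); it is bound by the head noun immediately before it.
Its filler is the head noun "photograph", at word 2.

2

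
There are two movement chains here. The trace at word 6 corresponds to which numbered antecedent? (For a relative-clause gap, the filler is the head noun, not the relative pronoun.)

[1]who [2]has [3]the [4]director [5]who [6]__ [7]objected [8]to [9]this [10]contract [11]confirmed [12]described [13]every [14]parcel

The marked gap is inside the relative clause, the subject of "objected".
Its filler is the head noun "director" (via "who"), at word 4.
(The other dependency links word 1 to a gap after word 11.)

4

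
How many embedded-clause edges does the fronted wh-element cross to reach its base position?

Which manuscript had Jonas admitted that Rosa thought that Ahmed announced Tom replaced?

3

"which manuscript" is extracted from the object of "replaced".
Boundaries crossed, outermost first: [that], [that], [Ø] — 3 in total.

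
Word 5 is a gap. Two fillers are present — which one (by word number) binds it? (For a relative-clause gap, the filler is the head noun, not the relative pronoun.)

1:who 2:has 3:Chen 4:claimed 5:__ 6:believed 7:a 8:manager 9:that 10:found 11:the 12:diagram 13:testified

The marked gap is the subject of "believed".
Its filler is the fronted wh-phrase "who", at word 1.
(The other dependency links word 8 to a gap after word 9.)

1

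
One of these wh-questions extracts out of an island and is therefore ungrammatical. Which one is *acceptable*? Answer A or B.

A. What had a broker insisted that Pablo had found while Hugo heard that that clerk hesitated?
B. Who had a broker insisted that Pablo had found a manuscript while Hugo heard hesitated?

In B, the wh-phrase is extracted from inside an adjunct island (introduced by "while"), which blocks movement.
In A, the extraction path crosses only that-complement boundaries, which are transparent.
So A is grammatical.

A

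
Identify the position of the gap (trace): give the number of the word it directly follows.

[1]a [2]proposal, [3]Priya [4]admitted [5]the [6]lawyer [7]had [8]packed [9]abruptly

The displaced element is "a proposal" (word 2).
It is linked across 1 clause boundary (Ø).
It functions as the direct object of "packed", so the gap sits immediately after word 8 ("packed").
Base order: Priya admitted the lawyer had packed a proposal abruptly.

8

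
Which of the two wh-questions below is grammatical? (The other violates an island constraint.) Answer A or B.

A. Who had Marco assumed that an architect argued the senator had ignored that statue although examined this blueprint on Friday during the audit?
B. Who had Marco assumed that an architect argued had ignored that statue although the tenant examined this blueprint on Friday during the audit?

In A, the wh-phrase is extracted from inside an adjunct island (introduced by "although"), which blocks movement.
In B, the extraction path crosses only that-complement boundaries, which are transparent.
So B is grammatical.

B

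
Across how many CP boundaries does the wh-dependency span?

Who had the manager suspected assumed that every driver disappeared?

"who" is extracted from the subject of "assumed".
Boundaries crossed, outermost first: [Ø] — 1 in total.

1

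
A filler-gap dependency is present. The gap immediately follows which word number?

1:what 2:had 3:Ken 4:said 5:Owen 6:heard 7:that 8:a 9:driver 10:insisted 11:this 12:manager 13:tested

13

The displaced element is "what" (word 1).
It is linked across 3 clause boundaries (Ø → that → Ø).
It functions as the direct object of "tested", so the gap sits immediately after word 13 ("tested").
Base order: Ken had said Owen heard that a driver insisted this manager tested what.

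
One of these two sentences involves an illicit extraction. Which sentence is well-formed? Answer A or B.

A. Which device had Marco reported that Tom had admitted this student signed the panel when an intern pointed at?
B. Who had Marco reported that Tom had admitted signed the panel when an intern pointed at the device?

In A, the wh-phrase is extracted from inside an adjunct island (introduced by "when"), which blocks movement.
In B, the extraction path crosses only that-complement boundaries, which are transparent.
So B is grammatical.

B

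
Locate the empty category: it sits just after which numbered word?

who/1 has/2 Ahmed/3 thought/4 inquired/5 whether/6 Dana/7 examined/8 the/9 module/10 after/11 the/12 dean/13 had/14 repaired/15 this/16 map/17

The displaced element is "who" (word 1).
It is linked across 1 clause boundary (Ø).
It functions as the subject of "inquired", so the gap sits immediately after word 4 ("thought").
Base order: Ahmed has thought that who inquired whether Dana examined the module after the dean had repaired this map.

4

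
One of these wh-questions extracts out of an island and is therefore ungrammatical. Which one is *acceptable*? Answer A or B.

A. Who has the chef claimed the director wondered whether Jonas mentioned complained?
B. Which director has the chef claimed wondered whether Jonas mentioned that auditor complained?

B

In A, the wh-phrase is extracted from inside a wh-island (introduced by "whether"), which blocks movement.
In B, the extraction path crosses only that-complement boundaries, which are transparent.
So B is grammatical.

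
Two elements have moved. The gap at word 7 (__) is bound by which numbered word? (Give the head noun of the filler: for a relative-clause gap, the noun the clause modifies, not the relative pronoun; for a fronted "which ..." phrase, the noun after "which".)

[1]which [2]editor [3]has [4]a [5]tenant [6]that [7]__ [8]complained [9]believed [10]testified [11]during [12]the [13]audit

The marked gap is inside the relative clause, the subject of "complained".
Its filler is the head noun "tenant" (via "that"), at word 5.
(The other dependency links word 2 to a gap after word 9.)

5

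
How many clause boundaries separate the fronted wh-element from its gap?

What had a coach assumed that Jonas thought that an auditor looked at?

2

"what" is extracted from the PP object of "looked".
Boundaries crossed, outermost first: [that], [that] — 2 in total.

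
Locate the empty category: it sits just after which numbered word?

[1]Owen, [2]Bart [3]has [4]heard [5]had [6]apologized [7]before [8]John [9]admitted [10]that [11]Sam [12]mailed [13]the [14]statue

4

The displaced element is "Owen" (word 1).
It is linked across 1 clause boundary (Ø).
It functions as the subject of "apologized", so the gap sits immediately after word 4 ("heard").
Base order: Bart has heard Owen had apologized before John admitted that Sam mailed the statue.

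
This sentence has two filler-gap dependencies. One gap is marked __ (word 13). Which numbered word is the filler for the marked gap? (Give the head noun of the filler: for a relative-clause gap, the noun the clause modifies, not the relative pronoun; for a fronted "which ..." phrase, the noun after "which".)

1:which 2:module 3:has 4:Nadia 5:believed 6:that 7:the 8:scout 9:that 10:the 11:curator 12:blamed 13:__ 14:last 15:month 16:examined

The marked gap is inside the relative clause, the direct object of "blamed".
Its filler is the head noun "scout" (via "that"), at word 8.
(The other dependency links word 2 to a gap after word 16.)

8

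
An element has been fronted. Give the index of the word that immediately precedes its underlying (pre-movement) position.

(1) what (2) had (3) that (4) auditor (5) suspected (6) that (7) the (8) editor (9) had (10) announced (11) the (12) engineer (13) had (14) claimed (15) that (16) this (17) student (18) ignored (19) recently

The displaced element is "what" (word 1).
It is linked across 3 clause boundaries (that → Ø → that).
It functions as the direct object of "ignored", so the gap sits immediately after word 18 ("ignored").
Base order: That auditor had suspected that the editor had announced the engineer had claimed that this student ignored what recently.

18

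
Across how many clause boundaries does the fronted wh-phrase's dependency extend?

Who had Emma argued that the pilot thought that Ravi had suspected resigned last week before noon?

"who" is extracted from the subject of "resigned".
Boundaries crossed, outermost first: [that], [that], [Ø] — 3 in total.

3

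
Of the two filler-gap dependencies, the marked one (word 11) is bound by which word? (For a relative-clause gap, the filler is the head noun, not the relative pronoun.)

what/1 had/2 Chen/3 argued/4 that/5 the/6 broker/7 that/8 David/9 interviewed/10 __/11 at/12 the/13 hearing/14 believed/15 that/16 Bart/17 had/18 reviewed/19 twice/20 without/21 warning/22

The marked gap is inside the relative clause, the direct object of "interviewed".
Its filler is the head noun "broker" (via "that"), at word 7.
(The other dependency links word 1 to a gap after word 19.)

7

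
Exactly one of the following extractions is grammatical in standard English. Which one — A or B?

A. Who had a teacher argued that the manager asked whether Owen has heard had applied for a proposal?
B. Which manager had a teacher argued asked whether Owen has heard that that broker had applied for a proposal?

In A, the wh-phrase is extracted from inside a wh-island (introduced by "whether"), which blocks movement.
In B, the extraction path crosses only that-complement boundaries, which are transparent.
So B is grammatical.

B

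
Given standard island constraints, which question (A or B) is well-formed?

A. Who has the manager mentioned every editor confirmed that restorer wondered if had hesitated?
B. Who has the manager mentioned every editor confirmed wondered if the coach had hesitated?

In A, the wh-phrase is extracted from inside a wh-island (introduced by "if"), which blocks movement.
In B, the extraction path crosses only that-complement boundaries, which are transparent.
So B is grammatical.

B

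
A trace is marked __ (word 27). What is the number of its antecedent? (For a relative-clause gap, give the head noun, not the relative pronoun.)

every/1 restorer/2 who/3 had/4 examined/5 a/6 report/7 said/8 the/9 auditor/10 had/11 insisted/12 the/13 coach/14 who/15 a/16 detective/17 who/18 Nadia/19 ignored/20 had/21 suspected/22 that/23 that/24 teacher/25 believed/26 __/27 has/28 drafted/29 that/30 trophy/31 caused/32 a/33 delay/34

14

The gap at 27 is the subject of "drafted", inside a relative clause.
The relative pronoun is "who" (word 15); it is bound by the head noun immediately before it.
Its filler is the head noun "coach", at word 14.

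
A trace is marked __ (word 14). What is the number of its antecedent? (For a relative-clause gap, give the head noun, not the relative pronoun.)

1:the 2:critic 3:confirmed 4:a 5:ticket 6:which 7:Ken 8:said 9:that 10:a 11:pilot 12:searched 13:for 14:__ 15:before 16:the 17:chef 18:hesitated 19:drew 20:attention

The gap at 14 is the prepositional object of "searched", inside a relative clause.
The relative pronoun is "which" (word 6); it is bound by the head noun immediately before it.
Its filler is the head noun "ticket", at word 5.

5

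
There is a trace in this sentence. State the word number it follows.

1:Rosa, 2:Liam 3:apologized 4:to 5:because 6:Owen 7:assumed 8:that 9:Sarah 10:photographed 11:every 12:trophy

The displaced element is "Rosa" (word 1).
It functions as the object of the preposition "to" of "apologized", so the gap sits immediately after word 4 ("to").
Base order: Liam apologized to Rosa because Owen assumed that Sarah photographed every trophy.

4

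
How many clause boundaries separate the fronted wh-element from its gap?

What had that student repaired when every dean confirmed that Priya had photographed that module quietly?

"what" originates inside the matrix clause — no clause boundary is crossed.

0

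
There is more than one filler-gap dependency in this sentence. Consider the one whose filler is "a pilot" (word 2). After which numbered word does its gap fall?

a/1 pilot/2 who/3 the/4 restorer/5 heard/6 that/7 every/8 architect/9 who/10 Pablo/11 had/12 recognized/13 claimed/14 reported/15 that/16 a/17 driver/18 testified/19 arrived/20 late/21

14

The displaced element is "a pilot" (word 2).
It is linked across 2 clause boundaries (that → Ø).
It functions as the subject of "reported", so the gap sits immediately after word 14 ("claimed").
Base order: The restorer heard that every architect who Pablo had recognized claimed that a pilot reported that a driver testified.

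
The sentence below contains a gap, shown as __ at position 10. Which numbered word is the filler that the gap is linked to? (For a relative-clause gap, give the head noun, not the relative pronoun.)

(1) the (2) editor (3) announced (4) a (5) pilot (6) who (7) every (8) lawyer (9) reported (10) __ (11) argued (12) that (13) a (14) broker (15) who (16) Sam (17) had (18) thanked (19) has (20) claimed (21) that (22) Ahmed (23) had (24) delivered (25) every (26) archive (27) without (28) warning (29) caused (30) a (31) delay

The gap at 10 is the subject of "argued", inside a relative clause.
The relative pronoun is "who" (word 6); it is bound by the head noun immediately before it.
Its filler is the head noun "pilot", at word 5.

5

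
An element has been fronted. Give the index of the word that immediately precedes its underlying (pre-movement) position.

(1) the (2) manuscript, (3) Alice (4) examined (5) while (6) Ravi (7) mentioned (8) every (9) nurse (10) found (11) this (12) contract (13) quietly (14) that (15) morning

4

The displaced element is "the manuscript" (word 2).
It functions as the direct object of "examined", so the gap sits immediately after word 4 ("examined").
Base order: Alice examined the manuscript while Ravi mentioned every nurse found this contract quietly that morning.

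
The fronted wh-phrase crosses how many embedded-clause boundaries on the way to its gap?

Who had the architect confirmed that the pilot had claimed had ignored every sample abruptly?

2

"who" is extracted from the subject of "ignored".
Boundaries crossed, outermost first: [that], [Ø] — 2 in total.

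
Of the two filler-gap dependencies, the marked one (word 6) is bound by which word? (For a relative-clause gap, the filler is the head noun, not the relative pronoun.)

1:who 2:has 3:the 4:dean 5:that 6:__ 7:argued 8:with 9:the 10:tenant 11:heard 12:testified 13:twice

4

The marked gap is inside the relative clause, the subject of "argued".
Its filler is the head noun "dean" (via "that"), at word 4.
(The other dependency links word 1 to a gap after word 11.)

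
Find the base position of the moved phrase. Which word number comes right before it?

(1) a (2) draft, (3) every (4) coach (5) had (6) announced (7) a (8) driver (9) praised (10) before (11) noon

9

The displaced element is "a draft" (word 2).
It is linked across 1 clause boundary (Ø).
It functions as the direct object of "praised", so the gap sits immediately after word 9 ("praised").
Base order: Every coach had announced a driver praised a draft before noon.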